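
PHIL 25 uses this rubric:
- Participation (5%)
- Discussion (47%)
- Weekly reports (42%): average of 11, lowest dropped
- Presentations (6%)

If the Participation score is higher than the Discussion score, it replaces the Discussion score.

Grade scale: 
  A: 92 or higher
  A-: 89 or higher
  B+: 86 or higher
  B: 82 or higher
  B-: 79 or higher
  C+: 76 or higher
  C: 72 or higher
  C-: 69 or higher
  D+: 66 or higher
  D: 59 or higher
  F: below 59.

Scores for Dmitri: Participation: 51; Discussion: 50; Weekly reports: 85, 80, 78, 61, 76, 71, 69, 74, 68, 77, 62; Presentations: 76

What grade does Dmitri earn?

Weekly reports: drop 61 → average of remaining 10 = 740/10 = 74
Participation (51) > Discussion (50), so Discussion counts as 51.
Weighted total:
  Participation 51 × 0.05 = 2.55
  Discussion 51 × 0.47 = 23.97
  Weekly reports 74 × 0.42 = 31.08
  Presentations 76 × 0.06 = 4.56
Sum = 62.16
62.16 is ≥ 59 and < 66 → D

D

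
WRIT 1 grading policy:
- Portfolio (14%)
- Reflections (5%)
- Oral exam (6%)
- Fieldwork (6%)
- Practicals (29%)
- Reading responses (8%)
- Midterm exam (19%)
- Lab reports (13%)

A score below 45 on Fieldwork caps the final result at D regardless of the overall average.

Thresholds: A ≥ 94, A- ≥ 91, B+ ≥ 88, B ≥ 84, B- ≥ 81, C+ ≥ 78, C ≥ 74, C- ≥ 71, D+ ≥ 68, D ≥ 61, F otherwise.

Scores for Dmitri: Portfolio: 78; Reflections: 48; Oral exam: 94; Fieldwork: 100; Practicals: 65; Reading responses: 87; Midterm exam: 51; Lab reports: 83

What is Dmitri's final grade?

C-

Fieldwork score 100 ≥ 45: minimum met.
Weighted total:
  Portfolio 78 × 0.14 = 10.92
  Reflections 48 × 0.05 = 2.4
  Oral exam 94 × 0.06 = 5.64
  Fieldwork 100 × 0.06 = 6
  Practicals 65 × 0.29 = 18.85
  Reading responses 87 × 0.08 = 6.96
  Midterm exam 51 × 0.19 = 9.69
  Lab reports 83 × 0.13 = 10.79
Sum = 71.25
71.25 is ≥ 71 and < 74 → C-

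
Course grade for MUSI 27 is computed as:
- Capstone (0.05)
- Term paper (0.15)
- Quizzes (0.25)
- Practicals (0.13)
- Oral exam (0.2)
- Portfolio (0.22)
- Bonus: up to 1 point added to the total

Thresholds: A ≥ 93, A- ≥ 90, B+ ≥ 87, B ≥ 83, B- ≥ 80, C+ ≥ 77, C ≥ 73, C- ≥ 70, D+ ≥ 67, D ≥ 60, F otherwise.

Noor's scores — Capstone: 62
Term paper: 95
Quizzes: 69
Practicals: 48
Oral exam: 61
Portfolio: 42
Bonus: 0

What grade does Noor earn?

Weighted total:
  Capstone 62 × 0.05 = 3.1
  Term paper 95 × 0.15 = 14.25
  Quizzes 69 × 0.25 = 17.25
  Practicals 48 × 0.13 = 6.24
  Oral exam 61 × 0.2 = 12.2
  Portfolio 42 × 0.22 = 9.24
Sum = 62.28
Bonus: 62.28 + 0 = 62.28
62.28 is ≥ 60 and < 67 → D

D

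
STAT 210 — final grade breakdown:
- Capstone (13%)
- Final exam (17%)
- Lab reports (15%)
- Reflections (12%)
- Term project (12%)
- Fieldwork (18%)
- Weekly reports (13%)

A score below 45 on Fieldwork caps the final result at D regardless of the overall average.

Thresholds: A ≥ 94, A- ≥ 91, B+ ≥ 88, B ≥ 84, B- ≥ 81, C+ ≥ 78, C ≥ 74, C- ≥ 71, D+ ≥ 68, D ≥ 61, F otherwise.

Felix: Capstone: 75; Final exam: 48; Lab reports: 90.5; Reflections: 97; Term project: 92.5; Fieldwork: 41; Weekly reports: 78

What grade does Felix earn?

D

Fieldwork score 41 < 45: minimum not met.
Weighted total:
  Capstone 75 × 0.13 = 9.75
  Final exam 48 × 0.17 = 8.16
  Lab reports 90.5 × 0.15 = 13.575
  Reflections 97 × 0.12 = 11.64
  Term project 92.5 × 0.12 = 11.1
  Fieldwork 41 × 0.18 = 7.38
  Weekly reports 78 × 0.13 = 10.14
Sum = 71.745
71.745 would be C-; cap at D applies → D.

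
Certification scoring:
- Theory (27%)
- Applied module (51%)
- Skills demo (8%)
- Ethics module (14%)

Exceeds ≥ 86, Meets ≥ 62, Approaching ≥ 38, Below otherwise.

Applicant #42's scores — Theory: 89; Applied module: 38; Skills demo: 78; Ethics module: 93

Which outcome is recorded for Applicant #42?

Meets

Weighted total:
  Theory 89 × 0.27 = 24.03
  Applied module 38 × 0.51 = 19.38
  Skills demo 78 × 0.08 = 6.24
  Ethics module 93 × 0.14 = 13.02
Sum = 62.67
62.67 is ≥ 62 and < 86 → Meets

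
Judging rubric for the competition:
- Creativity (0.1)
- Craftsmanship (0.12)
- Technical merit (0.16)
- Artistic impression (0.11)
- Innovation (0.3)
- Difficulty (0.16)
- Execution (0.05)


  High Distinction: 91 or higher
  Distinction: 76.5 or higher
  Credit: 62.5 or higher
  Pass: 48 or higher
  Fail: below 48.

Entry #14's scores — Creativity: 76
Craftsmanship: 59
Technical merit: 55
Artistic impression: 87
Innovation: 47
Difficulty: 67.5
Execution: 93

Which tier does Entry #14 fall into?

Weighted total:
  Creativity 76 × 0.1 = 7.6
  Craftsmanship 59 × 0.12 = 7.08
  Technical merit 55 × 0.16 = 8.8
  Artistic impression 87 × 0.11 = 9.57
  Innovation 47 × 0.3 = 14.1
  Difficulty 67.5 × 0.16 = 10.8
  Execution 93 × 0.05 = 4.65
Sum = 62.6
62.6 is ≥ 62.5 and < 76.5 → Credit

Credit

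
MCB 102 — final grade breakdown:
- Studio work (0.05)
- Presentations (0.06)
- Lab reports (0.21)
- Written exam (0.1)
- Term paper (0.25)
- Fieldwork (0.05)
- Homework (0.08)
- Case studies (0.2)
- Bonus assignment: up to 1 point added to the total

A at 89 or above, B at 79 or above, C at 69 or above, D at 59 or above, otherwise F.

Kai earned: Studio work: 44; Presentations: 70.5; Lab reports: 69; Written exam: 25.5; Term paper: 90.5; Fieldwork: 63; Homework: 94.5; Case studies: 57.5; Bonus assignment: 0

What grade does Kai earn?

Weighted total:
  Studio work 44 × 0.05 = 2.2
  Presentations 70.5 × 0.06 = 4.23
  Lab reports 69 × 0.21 = 14.49
  Written exam 25.5 × 0.1 = 2.55
  Term paper 90.5 × 0.25 = 22.625
  Fieldwork 63 × 0.05 = 3.15
  Homework 94.5 × 0.08 = 7.56
  Case studies 57.5 × 0.2 = 11.5
Sum = 68.305
Bonus assignment: 68.305 + 0 = 68.305
68.305 is ≥ 59 and < 69 → D

D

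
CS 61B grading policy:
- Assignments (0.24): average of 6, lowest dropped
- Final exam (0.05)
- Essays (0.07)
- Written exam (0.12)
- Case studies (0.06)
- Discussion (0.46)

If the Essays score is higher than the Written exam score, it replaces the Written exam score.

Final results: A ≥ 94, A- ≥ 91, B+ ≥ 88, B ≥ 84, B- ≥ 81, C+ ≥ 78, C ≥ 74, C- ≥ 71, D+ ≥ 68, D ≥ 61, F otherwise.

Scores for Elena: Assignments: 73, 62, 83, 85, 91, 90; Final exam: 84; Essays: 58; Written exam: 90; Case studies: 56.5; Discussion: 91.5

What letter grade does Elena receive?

Assignments: drop 62 → average of remaining 5 = 422/5 = 84.4
Essays (58) ≤ Written exam (90), so Written exam stays at 90.
Weighted total:
  Assignments 84.4 × 0.24 = 20.256
  Final exam 84 × 0.05 = 4.2
  Essays 58 × 0.07 = 4.06
  Written exam 90 × 0.12 = 10.8
  Case studies 56.5 × 0.06 = 3.39
  Discussion 91.5 × 0.46 = 42.09
Sum = 84.796
84.796 is ≥ 84 and < 88 → B

B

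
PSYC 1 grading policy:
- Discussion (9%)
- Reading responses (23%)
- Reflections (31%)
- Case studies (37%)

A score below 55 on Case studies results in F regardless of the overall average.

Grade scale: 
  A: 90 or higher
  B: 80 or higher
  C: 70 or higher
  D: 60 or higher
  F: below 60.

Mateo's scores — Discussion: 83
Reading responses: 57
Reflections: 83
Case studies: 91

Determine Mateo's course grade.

Case studies score 91 ≥ 55: minimum met.
Weighted total:
  Discussion 83 × 0.09 = 7.47
  Reading responses 57 × 0.23 = 13.11
  Reflections 83 × 0.31 = 25.73
  Case studies 91 × 0.37 = 33.67
Sum = 79.98
79.98 is ≥ 70 and < 80 → C

C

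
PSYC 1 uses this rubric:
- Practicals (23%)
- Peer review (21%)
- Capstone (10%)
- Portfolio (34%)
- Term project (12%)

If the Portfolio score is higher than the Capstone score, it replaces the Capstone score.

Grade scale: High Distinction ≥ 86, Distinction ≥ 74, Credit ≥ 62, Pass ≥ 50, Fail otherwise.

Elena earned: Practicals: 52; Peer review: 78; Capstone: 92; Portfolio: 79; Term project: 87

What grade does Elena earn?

Portfolio (79) ≤ Capstone (92), so Capstone stays at 92.
Weighted total:
  Practicals 52 × 0.23 = 11.96
  Peer review 78 × 0.21 = 16.38
  Capstone 92 × 0.1 = 9.2
  Portfolio 79 × 0.34 = 26.86
  Term project 87 × 0.12 = 10.44
Sum = 74.84
74.84 is ≥ 74 and < 86 → Distinction

Distinction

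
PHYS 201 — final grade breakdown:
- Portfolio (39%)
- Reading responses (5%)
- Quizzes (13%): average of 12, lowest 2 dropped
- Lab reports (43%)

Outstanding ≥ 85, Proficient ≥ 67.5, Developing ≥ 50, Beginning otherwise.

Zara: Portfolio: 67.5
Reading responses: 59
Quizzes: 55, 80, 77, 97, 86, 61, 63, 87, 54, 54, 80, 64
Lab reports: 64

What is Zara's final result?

Quizzes: drop 54, 54 → average of remaining 10 = 750/10 = 75
Weighted total:
  Portfolio 67.5 × 0.39 = 26.325
  Reading responses 59 × 0.05 = 2.95
  Quizzes 75 × 0.13 = 9.75
  Lab reports 64 × 0.43 = 27.52
Sum = 66.545
66.545 is ≥ 50 and < 67.5 → Developing

Developing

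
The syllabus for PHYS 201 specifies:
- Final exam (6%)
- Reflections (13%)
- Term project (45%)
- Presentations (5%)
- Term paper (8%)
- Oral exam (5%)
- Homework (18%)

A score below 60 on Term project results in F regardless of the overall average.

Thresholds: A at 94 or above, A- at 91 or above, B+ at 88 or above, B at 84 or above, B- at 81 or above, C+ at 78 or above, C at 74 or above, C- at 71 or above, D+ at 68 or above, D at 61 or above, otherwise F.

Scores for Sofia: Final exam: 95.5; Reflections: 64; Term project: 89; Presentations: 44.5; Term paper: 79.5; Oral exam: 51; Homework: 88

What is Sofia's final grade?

Term project score 89 ≥ 60: minimum met.
Weighted total:
  Final exam 95.5 × 0.06 = 5.73
  Reflections 64 × 0.13 = 8.32
  Term project 89 × 0.45 = 40.05
  Presentations 44.5 × 0.05 = 2.225
  Term paper 79.5 × 0.08 = 6.36
  Oral exam 51 × 0.05 = 2.55
  Homework 88 × 0.18 = 15.84
Sum = 81.075
81.075 is ≥ 81 and < 84 → B-

B-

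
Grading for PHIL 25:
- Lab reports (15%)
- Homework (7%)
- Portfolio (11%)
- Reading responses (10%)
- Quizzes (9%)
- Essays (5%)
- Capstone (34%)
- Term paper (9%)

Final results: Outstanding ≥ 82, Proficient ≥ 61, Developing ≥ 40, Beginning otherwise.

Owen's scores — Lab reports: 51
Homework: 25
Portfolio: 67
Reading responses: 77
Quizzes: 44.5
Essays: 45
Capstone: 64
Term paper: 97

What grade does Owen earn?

Weighted total:
  Lab reports 51 × 0.15 = 7.65
  Homework 25 × 0.07 = 1.75
  Portfolio 67 × 0.11 = 7.37
  Reading responses 77 × 0.1 = 7.7
  Quizzes 44.5 × 0.09 = 4.005
  Essays 45 × 0.05 = 2.25
  Capstone 64 × 0.34 = 21.76
  Term paper 97 × 0.09 = 8.73
Sum = 61.215
61.215 is ≥ 61 and < 82 → Proficient

Proficient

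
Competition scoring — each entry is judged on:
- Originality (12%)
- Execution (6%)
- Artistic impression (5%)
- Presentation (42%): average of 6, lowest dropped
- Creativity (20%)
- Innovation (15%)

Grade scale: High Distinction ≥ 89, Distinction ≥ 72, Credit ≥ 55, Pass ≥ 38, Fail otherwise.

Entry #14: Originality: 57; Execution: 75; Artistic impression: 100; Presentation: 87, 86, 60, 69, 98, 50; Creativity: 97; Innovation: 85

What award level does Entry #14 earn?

Distinction

Presentation: drop 50 → average of remaining 5 = 400/5 = 80
Weighted total:
  Originality 57 × 0.12 = 6.84
  Execution 75 × 0.06 = 4.5
  Artistic impression 100 × 0.05 = 5
  Presentation 80 × 0.42 = 33.6
  Creativity 97 × 0.2 = 19.4
  Innovation 85 × 0.15 = 12.75
Sum = 82.09
82.09 is ≥ 72 and < 89 → Distinction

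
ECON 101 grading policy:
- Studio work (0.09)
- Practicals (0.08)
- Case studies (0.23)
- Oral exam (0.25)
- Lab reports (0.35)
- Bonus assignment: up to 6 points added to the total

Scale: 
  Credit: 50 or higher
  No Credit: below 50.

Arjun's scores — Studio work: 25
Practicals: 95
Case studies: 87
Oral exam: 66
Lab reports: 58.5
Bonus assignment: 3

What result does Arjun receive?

Credit

Weighted total:
  Studio work 25 × 0.09 = 2.25
  Practicals 95 × 0.08 = 7.6
  Case studies 87 × 0.23 = 20.01
  Oral exam 66 × 0.25 = 16.5
  Lab reports 58.5 × 0.35 = 20.475
Sum = 66.835
Bonus assignment: 66.835 + 3 = 69.835
69.835 ≥ 50 → Credit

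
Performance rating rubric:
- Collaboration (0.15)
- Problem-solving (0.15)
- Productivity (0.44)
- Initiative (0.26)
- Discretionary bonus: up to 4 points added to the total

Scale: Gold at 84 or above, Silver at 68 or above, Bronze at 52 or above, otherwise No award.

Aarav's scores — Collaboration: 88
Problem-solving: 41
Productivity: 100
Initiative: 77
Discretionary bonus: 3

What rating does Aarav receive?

Weighted total:
  Collaboration 88 × 0.15 = 13.2
  Problem-solving 41 × 0.15 = 6.15
  Productivity 100 × 0.44 = 44
  Initiative 77 × 0.26 = 20.02
Sum = 83.37
Discretionary bonus: 83.37 + 3 = 86.37
86.37 ≥ 84 → Gold

Gold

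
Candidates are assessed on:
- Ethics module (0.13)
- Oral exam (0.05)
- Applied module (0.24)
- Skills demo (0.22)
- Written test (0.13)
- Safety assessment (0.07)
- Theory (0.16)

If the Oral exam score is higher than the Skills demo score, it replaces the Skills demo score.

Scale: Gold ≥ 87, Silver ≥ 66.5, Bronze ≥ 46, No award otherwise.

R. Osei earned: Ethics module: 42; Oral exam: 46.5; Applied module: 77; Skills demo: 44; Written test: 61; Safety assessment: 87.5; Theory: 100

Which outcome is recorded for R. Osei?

Silver

Oral exam (46.5) > Skills demo (44), so Skills demo counts as 46.5.
Weighted total:
  Ethics module 42 × 0.13 = 5.46
  Oral exam 46.5 × 0.05 = 2.325
  Applied module 77 × 0.24 = 18.48
  Skills demo 46.5 × 0.22 = 10.23
  Written test 61 × 0.13 = 7.93
  Safety assessment 87.5 × 0.07 = 6.125
  Theory 100 × 0.16 = 16
Sum = 66.55
66.55 is ≥ 66.5 and < 87 → Silver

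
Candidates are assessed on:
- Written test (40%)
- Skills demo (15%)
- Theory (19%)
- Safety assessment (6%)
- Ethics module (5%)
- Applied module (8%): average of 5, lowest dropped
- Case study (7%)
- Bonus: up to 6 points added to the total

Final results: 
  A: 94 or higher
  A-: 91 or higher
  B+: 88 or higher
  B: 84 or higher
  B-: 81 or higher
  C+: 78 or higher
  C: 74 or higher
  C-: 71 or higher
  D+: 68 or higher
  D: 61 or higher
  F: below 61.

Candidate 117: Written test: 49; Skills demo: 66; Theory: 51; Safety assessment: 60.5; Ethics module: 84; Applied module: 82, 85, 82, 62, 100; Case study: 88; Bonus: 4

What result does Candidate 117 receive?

D

Applied module: drop 62 → average of remaining 4 = 349/4 = 87.25
Weighted total:
  Written test 49 × 0.4 = 19.6
  Skills demo 66 × 0.15 = 9.9
  Theory 51 × 0.19 = 9.69
  Safety assessment 60.5 × 0.06 = 3.63
  Ethics module 84 × 0.05 = 4.2
  Applied module 87.25 × 0.08 = 6.98
  Case study 88 × 0.07 = 6.16
Sum = 60.16
Bonus: 60.16 + 4 = 64.16
64.16 is ≥ 61 and < 68 → D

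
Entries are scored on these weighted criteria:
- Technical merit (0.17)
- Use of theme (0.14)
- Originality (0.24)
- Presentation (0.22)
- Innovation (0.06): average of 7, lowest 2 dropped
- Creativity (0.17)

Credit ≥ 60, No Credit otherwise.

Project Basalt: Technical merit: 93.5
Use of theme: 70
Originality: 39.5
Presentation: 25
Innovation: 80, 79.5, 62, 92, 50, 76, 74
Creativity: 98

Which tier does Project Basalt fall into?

Innovation: drop 50, 62 → average of remaining 5 = 401.5/5 = 80.3
Weighted total:
  Technical merit 93.5 × 0.17 = 15.895
  Use of theme 70 × 0.14 = 9.8
  Originality 39.5 × 0.24 = 9.48
  Presentation 25 × 0.22 = 5.5
  Innovation 80.3 × 0.06 = 4.818
  Creativity 98 × 0.17 = 16.66
Sum = 62.153
62.153 ≥ 60 → Credit

Credit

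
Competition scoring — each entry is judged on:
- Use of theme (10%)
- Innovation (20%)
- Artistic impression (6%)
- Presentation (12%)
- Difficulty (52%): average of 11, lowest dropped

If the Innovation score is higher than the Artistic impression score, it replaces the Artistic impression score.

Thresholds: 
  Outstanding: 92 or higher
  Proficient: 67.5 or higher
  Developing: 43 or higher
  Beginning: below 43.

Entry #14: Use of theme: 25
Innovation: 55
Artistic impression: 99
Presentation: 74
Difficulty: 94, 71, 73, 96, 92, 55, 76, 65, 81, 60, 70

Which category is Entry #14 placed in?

Proficient

Difficulty: drop 55 → average of remaining 10 = 778/10 = 77.8
Innovation (55) ≤ Artistic impression (99), so Artistic impression stays at 99.
Weighted total:
  Use of theme 25 × 0.1 = 2.5
  Innovation 55 × 0.2 = 11
  Artistic impression 99 × 0.06 = 5.94
  Presentation 74 × 0.12 = 8.88
  Difficulty 77.8 × 0.52 = 40.456
Sum = 68.776
68.776 is ≥ 67.5 and < 92 → Proficient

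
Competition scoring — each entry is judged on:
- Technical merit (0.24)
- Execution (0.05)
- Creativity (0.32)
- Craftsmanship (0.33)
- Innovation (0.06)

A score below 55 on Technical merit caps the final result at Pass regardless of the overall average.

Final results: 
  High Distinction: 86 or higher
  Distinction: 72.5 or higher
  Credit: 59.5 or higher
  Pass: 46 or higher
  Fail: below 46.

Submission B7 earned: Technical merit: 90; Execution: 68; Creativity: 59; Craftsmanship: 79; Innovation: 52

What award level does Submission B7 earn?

Technical merit score 90 ≥ 55: minimum met.
Weighted total:
  Technical merit 90 × 0.24 = 21.6
  Execution 68 × 0.05 = 3.4
  Creativity 59 × 0.32 = 18.88
  Craftsmanship 79 × 0.33 = 26.07
  Innovation 52 × 0.06 = 3.12
Sum = 73.07
73.07 is ≥ 72.5 and < 86 → Distinction

Distinction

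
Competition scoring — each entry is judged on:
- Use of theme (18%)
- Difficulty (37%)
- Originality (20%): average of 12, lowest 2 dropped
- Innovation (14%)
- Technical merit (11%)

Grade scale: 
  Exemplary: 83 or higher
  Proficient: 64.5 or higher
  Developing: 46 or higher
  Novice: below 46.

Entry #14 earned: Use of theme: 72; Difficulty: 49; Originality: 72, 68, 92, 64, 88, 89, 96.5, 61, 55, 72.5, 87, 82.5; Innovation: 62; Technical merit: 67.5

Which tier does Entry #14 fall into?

Originality: drop 55, 61 → average of remaining 10 = 811.5/10 = 81.15
Weighted total:
  Use of theme 72 × 0.18 = 12.96
  Difficulty 49 × 0.37 = 18.13
  Originality 81.15 × 0.2 = 16.23
  Innovation 62 × 0.14 = 8.68
  Technical merit 67.5 × 0.11 = 7.425
Sum = 63.425
63.425 is ≥ 46 and < 64.5 → Developing

Developing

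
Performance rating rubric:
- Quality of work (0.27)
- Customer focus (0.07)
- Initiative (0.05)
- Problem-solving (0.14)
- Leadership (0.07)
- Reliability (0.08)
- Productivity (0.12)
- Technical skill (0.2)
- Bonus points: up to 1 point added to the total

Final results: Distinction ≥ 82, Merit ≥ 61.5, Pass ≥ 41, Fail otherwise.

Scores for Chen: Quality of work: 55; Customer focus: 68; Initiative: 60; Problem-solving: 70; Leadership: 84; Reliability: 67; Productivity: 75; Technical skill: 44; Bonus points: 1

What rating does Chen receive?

Merit

Weighted total:
  Quality of work 55 × 0.27 = 14.85
  Customer focus 68 × 0.07 = 4.76
  Initiative 60 × 0.05 = 3
  Problem-solving 70 × 0.14 = 9.8
  Leadership 84 × 0.07 = 5.88
  Reliability 67 × 0.08 = 5.36
  Productivity 75 × 0.12 = 9
  Technical skill 44 × 0.2 = 8.8
Sum = 61.45
Bonus points: 61.45 + 1 = 62.45
62.45 is ≥ 61.5 and < 82 → Merit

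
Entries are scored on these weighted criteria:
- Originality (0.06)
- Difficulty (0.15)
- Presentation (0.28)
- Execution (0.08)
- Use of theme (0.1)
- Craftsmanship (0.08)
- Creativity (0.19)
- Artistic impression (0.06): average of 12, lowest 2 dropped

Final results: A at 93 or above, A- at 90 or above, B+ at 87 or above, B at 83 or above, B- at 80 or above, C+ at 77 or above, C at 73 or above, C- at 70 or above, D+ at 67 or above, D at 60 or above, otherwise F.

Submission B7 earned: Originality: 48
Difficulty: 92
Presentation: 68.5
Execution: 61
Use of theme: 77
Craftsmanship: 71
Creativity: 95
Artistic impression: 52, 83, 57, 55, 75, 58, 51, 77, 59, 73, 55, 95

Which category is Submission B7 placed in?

Artistic impression: drop 51, 52 → average of remaining 10 = 687/10 = 68.7
Weighted total:
  Originality 48 × 0.06 = 2.88
  Difficulty 92 × 0.15 = 13.8
  Presentation 68.5 × 0.28 = 19.18
  Execution 61 × 0.08 = 4.88
  Use of theme 77 × 0.1 = 7.7
  Craftsmanship 71 × 0.08 = 5.68
  Creativity 95 × 0.19 = 18.05
  Artistic impression 68.7 × 0.06 = 4.122
Sum = 76.292
76.292 is ≥ 73 and < 77 → C

C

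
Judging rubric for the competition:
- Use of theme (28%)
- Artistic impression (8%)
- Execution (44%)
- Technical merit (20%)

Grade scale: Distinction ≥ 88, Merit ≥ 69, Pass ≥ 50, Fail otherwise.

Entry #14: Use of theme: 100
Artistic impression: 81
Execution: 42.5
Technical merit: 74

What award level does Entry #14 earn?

Weighted total:
  Use of theme 100 × 0.28 = 28
  Artistic impression 81 × 0.08 = 6.48
  Execution 42.5 × 0.44 = 18.7
  Technical merit 74 × 0.2 = 14.8
Sum = 67.98
67.98 is ≥ 50 and < 69 → Pass

Pass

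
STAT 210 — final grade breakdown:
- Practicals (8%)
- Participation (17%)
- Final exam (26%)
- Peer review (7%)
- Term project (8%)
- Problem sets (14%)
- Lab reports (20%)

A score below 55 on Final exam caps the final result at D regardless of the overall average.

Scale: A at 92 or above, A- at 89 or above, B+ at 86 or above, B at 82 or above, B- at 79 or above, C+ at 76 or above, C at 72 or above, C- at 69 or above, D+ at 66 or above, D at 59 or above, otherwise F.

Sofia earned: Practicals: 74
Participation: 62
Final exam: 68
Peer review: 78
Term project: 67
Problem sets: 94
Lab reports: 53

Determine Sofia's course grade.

Final exam score 68 ≥ 55: minimum met.
Weighted total:
  Practicals 74 × 0.08 = 5.92
  Participation 62 × 0.17 = 10.54
  Final exam 68 × 0.26 = 17.68
  Peer review 78 × 0.07 = 5.46
  Term project 67 × 0.08 = 5.36
  Problem sets 94 × 0.14 = 13.16
  Lab reports 53 × 0.2 = 10.6
Sum = 68.72
68.72 is ≥ 66 and < 69 → D+

D+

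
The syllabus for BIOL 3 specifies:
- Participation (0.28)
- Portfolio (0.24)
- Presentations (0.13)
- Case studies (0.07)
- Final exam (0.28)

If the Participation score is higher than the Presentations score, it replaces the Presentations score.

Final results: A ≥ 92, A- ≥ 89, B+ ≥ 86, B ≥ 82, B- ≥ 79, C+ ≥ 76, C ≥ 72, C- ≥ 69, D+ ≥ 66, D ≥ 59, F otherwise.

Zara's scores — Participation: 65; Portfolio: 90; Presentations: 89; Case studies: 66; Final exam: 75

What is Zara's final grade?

C+

Participation (65) ≤ Presentations (89), so Presentations stays at 89.
Weighted total:
  Participation 65 × 0.28 = 18.2
  Portfolio 90 × 0.24 = 21.6
  Presentations 89 × 0.13 = 11.57
  Case studies 66 × 0.07 = 4.62
  Final exam 75 × 0.28 = 21
Sum = 76.99
76.99 is ≥ 76 and < 79 → C+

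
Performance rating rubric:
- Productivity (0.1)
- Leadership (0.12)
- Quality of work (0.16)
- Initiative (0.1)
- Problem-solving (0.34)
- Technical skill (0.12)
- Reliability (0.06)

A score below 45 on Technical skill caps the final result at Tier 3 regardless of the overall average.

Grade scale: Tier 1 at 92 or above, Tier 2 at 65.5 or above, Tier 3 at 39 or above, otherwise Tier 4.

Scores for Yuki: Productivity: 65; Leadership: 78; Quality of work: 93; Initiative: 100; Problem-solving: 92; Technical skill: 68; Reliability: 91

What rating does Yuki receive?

Tier 2

Technical skill score 68 ≥ 45: minimum met.
Weighted total:
  Productivity 65 × 0.1 = 6.5
  Leadership 78 × 0.12 = 9.36
  Quality of work 93 × 0.16 = 14.88
  Initiative 100 × 0.1 = 10
  Problem-solving 92 × 0.34 = 31.28
  Technical skill 68 × 0.12 = 8.16
  Reliability 91 × 0.06 = 5.46
Sum = 85.64
85.64 is ≥ 65.5 and < 92 → Tier 2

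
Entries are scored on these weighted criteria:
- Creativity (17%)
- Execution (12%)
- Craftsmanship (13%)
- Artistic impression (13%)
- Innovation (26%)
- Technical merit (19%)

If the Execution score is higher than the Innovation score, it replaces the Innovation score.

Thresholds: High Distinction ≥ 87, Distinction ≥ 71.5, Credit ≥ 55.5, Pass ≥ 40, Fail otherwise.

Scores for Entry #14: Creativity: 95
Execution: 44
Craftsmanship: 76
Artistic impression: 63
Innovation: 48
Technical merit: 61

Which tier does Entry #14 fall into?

Execution (44) ≤ Innovation (48), so Innovation stays at 48.
Weighted total:
  Creativity 95 × 0.17 = 16.15
  Execution 44 × 0.12 = 5.28
  Craftsmanship 76 × 0.13 = 9.88
  Artistic impression 63 × 0.13 = 8.19
  Innovation 48 × 0.26 = 12.48
  Technical merit 61 × 0.19 = 11.59
Sum = 63.57
63.57 is ≥ 55.5 and < 71.5 → Credit

Credit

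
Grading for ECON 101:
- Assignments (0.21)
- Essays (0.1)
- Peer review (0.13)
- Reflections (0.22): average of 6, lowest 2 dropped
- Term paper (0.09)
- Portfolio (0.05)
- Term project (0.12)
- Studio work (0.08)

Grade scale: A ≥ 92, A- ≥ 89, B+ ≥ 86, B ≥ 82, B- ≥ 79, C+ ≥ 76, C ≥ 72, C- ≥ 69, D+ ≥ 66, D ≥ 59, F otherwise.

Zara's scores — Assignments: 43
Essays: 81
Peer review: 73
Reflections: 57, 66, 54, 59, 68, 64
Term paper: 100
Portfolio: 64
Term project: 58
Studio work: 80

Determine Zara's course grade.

D+

Reflections: drop 54, 57 → average of remaining 4 = 257/4 = 64.25
Weighted total:
  Assignments 43 × 0.21 = 9.03
  Essays 81 × 0.1 = 8.1
  Peer review 73 × 0.13 = 9.49
  Reflections 64.25 × 0.22 = 14.135
  Term paper 100 × 0.09 = 9
  Portfolio 64 × 0.05 = 3.2
  Term project 58 × 0.12 = 6.96
  Studio work 80 × 0.08 = 6.4
Sum = 66.315
66.315 is ≥ 66 and < 69 → D+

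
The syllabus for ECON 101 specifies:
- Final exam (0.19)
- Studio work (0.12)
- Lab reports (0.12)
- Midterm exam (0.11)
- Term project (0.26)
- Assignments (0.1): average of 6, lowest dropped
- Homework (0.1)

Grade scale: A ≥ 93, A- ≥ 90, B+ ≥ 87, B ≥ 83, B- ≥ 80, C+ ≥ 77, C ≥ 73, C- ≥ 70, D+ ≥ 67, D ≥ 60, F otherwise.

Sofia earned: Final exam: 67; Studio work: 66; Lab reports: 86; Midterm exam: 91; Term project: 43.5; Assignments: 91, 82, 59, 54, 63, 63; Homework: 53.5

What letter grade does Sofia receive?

Assignments: drop 54 → average of remaining 5 = 358/5 = 71.6
Weighted total:
  Final exam 67 × 0.19 = 12.73
  Studio work 66 × 0.12 = 7.92
  Lab reports 86 × 0.12 = 10.32
  Midterm exam 91 × 0.11 = 10.01
  Term project 43.5 × 0.26 = 11.31
  Assignments 71.6 × 0.1 = 7.16
  Homework 53.5 × 0.1 = 5.35
Sum = 64.8
64.8 is ≥ 60 and < 67 → D

D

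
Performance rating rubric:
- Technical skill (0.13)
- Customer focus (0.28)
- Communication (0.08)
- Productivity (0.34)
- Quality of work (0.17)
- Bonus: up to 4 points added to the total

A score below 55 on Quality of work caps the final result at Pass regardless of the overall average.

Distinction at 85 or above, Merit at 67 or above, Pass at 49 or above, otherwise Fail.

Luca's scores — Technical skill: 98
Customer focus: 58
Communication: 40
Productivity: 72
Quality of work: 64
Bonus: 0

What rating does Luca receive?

Merit

Quality of work score 64 ≥ 55: minimum met.
Weighted total:
  Technical skill 98 × 0.13 = 12.74
  Customer focus 58 × 0.28 = 16.24
  Communication 40 × 0.08 = 3.2
  Productivity 72 × 0.34 = 24.48
  Quality of work 64 × 0.17 = 10.88
Sum = 67.54
Bonus: 67.54 + 0 = 67.54
67.54 is ≥ 67 and < 85 → Merit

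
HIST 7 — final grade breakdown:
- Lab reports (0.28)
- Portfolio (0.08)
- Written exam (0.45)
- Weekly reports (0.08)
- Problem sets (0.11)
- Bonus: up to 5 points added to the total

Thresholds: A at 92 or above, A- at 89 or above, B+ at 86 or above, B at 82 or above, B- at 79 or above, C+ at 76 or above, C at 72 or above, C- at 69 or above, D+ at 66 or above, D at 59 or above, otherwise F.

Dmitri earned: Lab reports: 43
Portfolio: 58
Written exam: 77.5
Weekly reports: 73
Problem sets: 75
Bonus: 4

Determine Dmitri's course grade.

C-

Weighted total:
  Lab reports 43 × 0.28 = 12.04
  Portfolio 58 × 0.08 = 4.64
  Written exam 77.5 × 0.45 = 34.875
  Weekly reports 73 × 0.08 = 5.84
  Problem sets 75 × 0.11 = 8.25
Sum = 65.645
Bonus: 65.645 + 4 = 69.645
69.645 is ≥ 69 and < 72 → C-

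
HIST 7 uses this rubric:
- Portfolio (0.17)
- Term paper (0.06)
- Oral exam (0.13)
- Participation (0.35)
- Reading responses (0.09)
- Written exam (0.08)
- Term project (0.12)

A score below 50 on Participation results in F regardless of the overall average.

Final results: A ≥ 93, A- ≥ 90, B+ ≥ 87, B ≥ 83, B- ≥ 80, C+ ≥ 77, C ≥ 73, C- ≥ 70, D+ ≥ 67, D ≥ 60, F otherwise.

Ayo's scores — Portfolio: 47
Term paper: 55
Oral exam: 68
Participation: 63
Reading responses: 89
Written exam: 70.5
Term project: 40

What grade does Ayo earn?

Participation score 63 ≥ 50: minimum met.
Weighted total:
  Portfolio 47 × 0.17 = 7.99
  Term paper 55 × 0.06 = 3.3
  Oral exam 68 × 0.13 = 8.84
  Participation 63 × 0.35 = 22.05
  Reading responses 89 × 0.09 = 8.01
  Written exam 70.5 × 0.08 = 5.64
  Term project 40 × 0.12 = 4.8
Sum = 60.63
60.63 is ≥ 60 and < 67 → D

D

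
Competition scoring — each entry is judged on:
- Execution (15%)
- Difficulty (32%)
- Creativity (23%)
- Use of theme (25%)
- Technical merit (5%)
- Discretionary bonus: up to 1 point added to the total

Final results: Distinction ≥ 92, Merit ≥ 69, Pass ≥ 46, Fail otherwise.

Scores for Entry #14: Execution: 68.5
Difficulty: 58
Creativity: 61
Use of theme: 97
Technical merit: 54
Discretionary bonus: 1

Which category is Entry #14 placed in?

Weighted total:
  Execution 68.5 × 0.15 = 10.275
  Difficulty 58 × 0.32 = 18.56
  Creativity 61 × 0.23 = 14.03
  Use of theme 97 × 0.25 = 24.25
  Technical merit 54 × 0.05 = 2.7
Sum = 69.815
Discretionary bonus: 69.815 + 1 = 70.815
70.815 is ≥ 69 and < 92 → Merit

Merit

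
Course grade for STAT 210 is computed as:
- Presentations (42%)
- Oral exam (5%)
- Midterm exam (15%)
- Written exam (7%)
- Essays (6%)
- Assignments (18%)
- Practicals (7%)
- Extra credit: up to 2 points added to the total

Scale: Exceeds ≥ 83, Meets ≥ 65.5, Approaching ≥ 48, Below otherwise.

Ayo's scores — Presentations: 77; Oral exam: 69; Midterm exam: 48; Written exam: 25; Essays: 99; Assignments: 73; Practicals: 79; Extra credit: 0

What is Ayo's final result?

Meets

Weighted total:
  Presentations 77 × 0.42 = 32.34
  Oral exam 69 × 0.05 = 3.45
  Midterm exam 48 × 0.15 = 7.2
  Written exam 25 × 0.07 = 1.75
  Essays 99 × 0.06 = 5.94
  Assignments 73 × 0.18 = 13.14
  Practicals 79 × 0.07 = 5.53
Sum = 69.35
Extra credit: 69.35 + 0 = 69.35
69.35 is ≥ 65.5 and < 83 → Meets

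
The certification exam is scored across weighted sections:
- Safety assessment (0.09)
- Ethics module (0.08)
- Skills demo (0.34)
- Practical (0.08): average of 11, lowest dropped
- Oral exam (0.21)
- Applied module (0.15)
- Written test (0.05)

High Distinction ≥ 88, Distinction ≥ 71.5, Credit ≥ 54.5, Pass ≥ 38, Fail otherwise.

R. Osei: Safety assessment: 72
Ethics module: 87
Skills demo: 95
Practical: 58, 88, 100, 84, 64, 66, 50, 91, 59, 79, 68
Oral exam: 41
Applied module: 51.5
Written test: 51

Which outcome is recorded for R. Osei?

Credit

Practical: drop 50 → average of remaining 10 = 757/10 = 75.7
Weighted total:
  Safety assessment 72 × 0.09 = 6.48
  Ethics module 87 × 0.08 = 6.96
  Skills demo 95 × 0.34 = 32.3
  Practical 75.7 × 0.08 = 6.056
  Oral exam 41 × 0.21 = 8.61
  Applied module 51.5 × 0.15 = 7.725
  Written test 51 × 0.05 = 2.55
Sum = 70.681
70.681 is ≥ 54.5 and < 71.5 → Credit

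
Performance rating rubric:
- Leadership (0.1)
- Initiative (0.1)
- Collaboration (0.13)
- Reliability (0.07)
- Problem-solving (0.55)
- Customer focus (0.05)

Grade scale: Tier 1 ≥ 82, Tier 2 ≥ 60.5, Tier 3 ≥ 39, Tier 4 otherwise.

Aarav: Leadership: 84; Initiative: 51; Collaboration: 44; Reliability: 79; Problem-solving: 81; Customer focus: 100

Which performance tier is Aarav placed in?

Weighted total:
  Leadership 84 × 0.1 = 8.4
  Initiative 51 × 0.1 = 5.1
  Collaboration 44 × 0.13 = 5.72
  Reliability 79 × 0.07 = 5.53
  Problem-solving 81 × 0.55 = 44.55
  Customer focus 100 × 0.05 = 5
Sum = 74.3
74.3 is ≥ 60.5 and < 82 → Tier 2

Tier 2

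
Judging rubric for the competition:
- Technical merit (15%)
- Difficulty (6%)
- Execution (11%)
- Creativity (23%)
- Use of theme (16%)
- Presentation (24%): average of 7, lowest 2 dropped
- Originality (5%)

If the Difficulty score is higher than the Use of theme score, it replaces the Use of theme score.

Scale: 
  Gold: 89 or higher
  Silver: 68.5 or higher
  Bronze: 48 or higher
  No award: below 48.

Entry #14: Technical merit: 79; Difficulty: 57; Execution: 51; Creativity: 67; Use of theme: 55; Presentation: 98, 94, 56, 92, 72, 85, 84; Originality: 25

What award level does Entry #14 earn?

Bronze

Presentation: drop 56, 72 → average of remaining 5 = 453/5 = 90.6
Difficulty (57) > Use of theme (55), so Use of theme counts as 57.
Weighted total:
  Technical merit 79 × 0.15 = 11.85
  Difficulty 57 × 0.06 = 3.42
  Execution 51 × 0.11 = 5.61
  Creativity 67 × 0.23 = 15.41
  Use of theme 57 × 0.16 = 9.12
  Presentation 90.6 × 0.24 = 21.744
  Originality 25 × 0.05 = 1.25
Sum = 68.404
68.404 is ≥ 48 and < 68.5 → Bronze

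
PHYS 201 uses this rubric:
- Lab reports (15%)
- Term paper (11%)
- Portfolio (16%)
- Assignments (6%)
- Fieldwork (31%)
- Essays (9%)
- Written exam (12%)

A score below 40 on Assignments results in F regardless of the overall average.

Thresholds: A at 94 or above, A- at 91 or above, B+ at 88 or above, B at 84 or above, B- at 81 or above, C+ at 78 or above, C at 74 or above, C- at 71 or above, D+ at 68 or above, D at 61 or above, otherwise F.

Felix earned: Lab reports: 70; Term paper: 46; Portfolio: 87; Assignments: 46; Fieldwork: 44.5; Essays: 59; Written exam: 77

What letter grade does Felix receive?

Assignments score 46 ≥ 40: minimum met.
Weighted total:
  Lab reports 70 × 0.15 = 10.5
  Term paper 46 × 0.11 = 5.06
  Portfolio 87 × 0.16 = 13.92
  Assignments 46 × 0.06 = 2.76
  Fieldwork 44.5 × 0.31 = 13.795
  Essays 59 × 0.09 = 5.31
  Written exam 77 × 0.12 = 9.24
Sum = 60.585
60.585 < 61 → F

F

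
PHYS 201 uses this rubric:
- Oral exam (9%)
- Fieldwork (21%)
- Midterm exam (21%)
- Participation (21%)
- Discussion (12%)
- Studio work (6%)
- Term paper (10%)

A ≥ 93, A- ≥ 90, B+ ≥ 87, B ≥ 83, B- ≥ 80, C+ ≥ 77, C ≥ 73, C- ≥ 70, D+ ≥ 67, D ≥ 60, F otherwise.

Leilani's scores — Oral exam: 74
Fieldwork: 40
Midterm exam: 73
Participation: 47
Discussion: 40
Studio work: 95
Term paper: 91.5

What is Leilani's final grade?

F

Weighted total:
  Oral exam 74 × 0.09 = 6.66
  Fieldwork 40 × 0.21 = 8.4
  Midterm exam 73 × 0.21 = 15.33
  Participation 47 × 0.21 = 9.87
  Discussion 40 × 0.12 = 4.8
  Studio work 95 × 0.06 = 5.7
  Term paper 91.5 × 0.1 = 9.15
Sum = 59.91
59.91 < 60 → F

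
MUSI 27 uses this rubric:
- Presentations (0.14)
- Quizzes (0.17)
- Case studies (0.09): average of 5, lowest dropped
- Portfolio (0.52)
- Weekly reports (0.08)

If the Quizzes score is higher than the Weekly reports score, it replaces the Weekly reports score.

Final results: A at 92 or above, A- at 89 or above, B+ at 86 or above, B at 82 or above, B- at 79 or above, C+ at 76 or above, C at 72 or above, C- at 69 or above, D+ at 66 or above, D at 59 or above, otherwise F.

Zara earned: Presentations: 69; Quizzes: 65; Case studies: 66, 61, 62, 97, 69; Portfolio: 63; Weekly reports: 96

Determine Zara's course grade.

D+

Case studies: drop 61 → average of remaining 4 = 294/4 = 73.5
Quizzes (65) ≤ Weekly reports (96), so Weekly reports stays at 96.
Weighted total:
  Presentations 69 × 0.14 = 9.66
  Quizzes 65 × 0.17 = 11.05
  Case studies 73.5 × 0.09 = 6.615
  Portfolio 63 × 0.52 = 32.76
  Weekly reports 96 × 0.08 = 7.68
Sum = 67.765
67.765 is ≥ 66 and < 69 → D+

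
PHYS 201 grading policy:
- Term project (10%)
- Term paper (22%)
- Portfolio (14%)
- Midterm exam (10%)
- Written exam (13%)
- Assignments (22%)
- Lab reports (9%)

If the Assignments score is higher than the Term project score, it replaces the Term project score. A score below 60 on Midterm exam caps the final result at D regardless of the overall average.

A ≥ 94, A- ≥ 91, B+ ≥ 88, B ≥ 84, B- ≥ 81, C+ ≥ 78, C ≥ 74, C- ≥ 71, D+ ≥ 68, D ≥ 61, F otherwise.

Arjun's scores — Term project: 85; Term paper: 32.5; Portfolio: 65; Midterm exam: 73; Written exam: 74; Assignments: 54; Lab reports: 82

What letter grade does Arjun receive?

Assignments (54) ≤ Term project (85), so Term project stays at 85.
Midterm exam score 73 ≥ 60: minimum met.
Weighted total:
  Term project 85 × 0.1 = 8.5
  Term paper 32.5 × 0.22 = 7.15
  Portfolio 65 × 0.14 = 9.1
  Midterm exam 73 × 0.1 = 7.3
  Written exam 74 × 0.13 = 9.62
  Assignments 54 × 0.22 = 11.88
  Lab reports 82 × 0.09 = 7.38
Sum = 60.93
60.93 < 61 → F

F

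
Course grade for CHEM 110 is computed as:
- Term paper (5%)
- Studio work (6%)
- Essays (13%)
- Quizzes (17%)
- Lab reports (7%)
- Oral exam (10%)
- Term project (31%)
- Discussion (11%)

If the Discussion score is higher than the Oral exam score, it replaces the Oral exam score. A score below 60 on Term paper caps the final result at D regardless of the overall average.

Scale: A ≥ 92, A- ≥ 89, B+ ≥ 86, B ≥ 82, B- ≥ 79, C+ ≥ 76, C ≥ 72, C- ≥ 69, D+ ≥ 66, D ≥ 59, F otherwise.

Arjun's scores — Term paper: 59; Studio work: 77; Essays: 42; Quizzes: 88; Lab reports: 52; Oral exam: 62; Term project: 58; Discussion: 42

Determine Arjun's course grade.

Discussion (42) ≤ Oral exam (62), so Oral exam stays at 62.
Term paper score 59 < 60: minimum not met.
Weighted total:
  Term paper 59 × 0.05 = 2.95
  Studio work 77 × 0.06 = 4.62
  Essays 42 × 0.13 = 5.46
  Quizzes 88 × 0.17 = 14.96
  Lab reports 52 × 0.07 = 3.64
  Oral exam 62 × 0.1 = 6.2
  Term project 58 × 0.31 = 17.98
  Discussion 42 × 0.11 = 4.62
Sum = 60.43
60.43 would be D; cap at D applies → D.

D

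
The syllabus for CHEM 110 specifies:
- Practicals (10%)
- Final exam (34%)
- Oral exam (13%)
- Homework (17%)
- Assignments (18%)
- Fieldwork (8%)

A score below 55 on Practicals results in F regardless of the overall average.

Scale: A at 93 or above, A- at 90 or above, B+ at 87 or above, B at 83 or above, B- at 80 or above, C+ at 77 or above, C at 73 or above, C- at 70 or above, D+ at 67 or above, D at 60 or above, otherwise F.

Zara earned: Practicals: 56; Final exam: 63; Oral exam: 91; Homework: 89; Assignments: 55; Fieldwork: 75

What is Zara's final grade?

Practicals score 56 ≥ 55: minimum met.
Weighted total:
  Practicals 56 × 0.1 = 5.6
  Final exam 63 × 0.34 = 21.42
  Oral exam 91 × 0.13 = 11.83
  Homework 89 × 0.17 = 15.13
  Assignments 55 × 0.18 = 9.9
  Fieldwork 75 × 0.08 = 6
Sum = 69.88
69.88 is ≥ 67 and < 70 → D+

D+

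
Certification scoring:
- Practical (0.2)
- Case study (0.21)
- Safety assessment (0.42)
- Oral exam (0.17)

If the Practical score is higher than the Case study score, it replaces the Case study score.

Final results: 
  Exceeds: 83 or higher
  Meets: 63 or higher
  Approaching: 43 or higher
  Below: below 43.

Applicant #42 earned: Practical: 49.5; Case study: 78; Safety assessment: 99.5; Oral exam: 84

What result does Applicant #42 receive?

Meets

Practical (49.5) ≤ Case study (78), so Case study stays at 78.
Weighted total:
  Practical 49.5 × 0.2 = 9.9
  Case study 78 × 0.21 = 16.38
  Safety assessment 99.5 × 0.42 = 41.79
  Oral exam 84 × 0.17 = 14.28
Sum = 82.35
82.35 is ≥ 63 and < 83 → Meets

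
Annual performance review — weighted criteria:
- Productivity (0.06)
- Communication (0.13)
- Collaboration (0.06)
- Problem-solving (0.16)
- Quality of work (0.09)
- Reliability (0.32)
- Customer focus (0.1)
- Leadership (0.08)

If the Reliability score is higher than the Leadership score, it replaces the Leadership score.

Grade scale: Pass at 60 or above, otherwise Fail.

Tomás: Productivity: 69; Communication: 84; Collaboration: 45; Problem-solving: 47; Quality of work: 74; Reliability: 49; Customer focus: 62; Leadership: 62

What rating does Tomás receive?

Fail

Reliability (49) ≤ Leadership (62), so Leadership stays at 62.
Weighted total:
  Productivity 69 × 0.06 = 4.14
  Communication 84 × 0.13 = 10.92
  Collaboration 45 × 0.06 = 2.7
  Problem-solving 47 × 0.16 = 7.52
  Quality of work 74 × 0.09 = 6.66
  Reliability 49 × 0.32 = 15.68
  Customer focus 62 × 0.1 = 6.2
  Leadership 62 × 0.08 = 4.96
Sum = 58.78
58.78 < 60 → Fail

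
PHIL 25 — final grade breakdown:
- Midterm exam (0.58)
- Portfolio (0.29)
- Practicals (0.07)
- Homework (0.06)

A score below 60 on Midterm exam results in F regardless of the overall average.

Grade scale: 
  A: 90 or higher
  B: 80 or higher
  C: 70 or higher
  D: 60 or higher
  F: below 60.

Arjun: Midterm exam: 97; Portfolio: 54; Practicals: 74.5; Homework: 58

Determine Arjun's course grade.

B

Midterm exam score 97 ≥ 60: minimum met.
Weighted total:
  Midterm exam 97 × 0.58 = 56.26
  Portfolio 54 × 0.29 = 15.66
  Practicals 74.5 × 0.07 = 5.215
  Homework 58 × 0.06 = 3.48
Sum = 80.615
80.615 is ≥ 80 and < 90 → B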